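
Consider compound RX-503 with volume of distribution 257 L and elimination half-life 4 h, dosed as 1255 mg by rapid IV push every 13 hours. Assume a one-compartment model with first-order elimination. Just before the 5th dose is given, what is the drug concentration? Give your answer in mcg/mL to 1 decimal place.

f = (1/2)^(τ/t½) = (1/2)^(13/4) ≈ 0.1051.
C₀ = D/Vd = 1255/257 ≈ 4.883 mcg/mL.
Before the 5th dose, 4 doses have been given. Superposition: Cmin = C₀·(f + f² + … + f^4).
≈ 4.883 × (0.1051 + 0.0110 + 0.0012 + 0.0001) ≈ 4.883 × 0.1174 ≈ 0.573 mcg/mL.

0.6 mcg/mL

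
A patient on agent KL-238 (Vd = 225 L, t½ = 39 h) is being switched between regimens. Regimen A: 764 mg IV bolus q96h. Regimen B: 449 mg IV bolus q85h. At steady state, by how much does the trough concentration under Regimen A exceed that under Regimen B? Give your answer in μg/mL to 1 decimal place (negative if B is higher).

Regimen A: f = (1/2)^(96/39) ≈ 0.1816; Cmin,ss = (764/225)·f/(1−f) ≈ 0.753 μg/mL.
Regimen B: f = (1/2)^(85/39) ≈ 0.2208; Cmin,ss = (449/225)·f/(1−f) ≈ 0.565 μg/mL.
Difference ≈ 0.753 − 0.565 ≈ 0.188 μg/mL.

0.2 μg/mL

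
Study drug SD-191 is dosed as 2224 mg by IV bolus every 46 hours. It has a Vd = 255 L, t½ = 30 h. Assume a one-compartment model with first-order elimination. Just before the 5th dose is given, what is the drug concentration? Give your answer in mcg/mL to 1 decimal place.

f = (1/2)^(τ/t½) = (1/2)^(46/30) ≈ 0.3455.
C₀ = D/Vd = 2224/255 ≈ 8.722 mcg/mL.
Before the 5th dose, 4 doses have been given. Superposition: Cmin = C₀·(f + f² + … + f^4).
≈ 8.722 × (0.3455 + 0.1194 + 0.0412 + 0.0142) ≈ 8.722 × 0.5203 ≈ 4.538 mcg/mL.

4.5 mcg/mL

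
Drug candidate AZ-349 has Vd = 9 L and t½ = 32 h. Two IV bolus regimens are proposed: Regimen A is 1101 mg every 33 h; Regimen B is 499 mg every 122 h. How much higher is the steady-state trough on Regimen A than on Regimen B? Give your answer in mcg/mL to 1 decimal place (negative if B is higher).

113.0 mcg/mL

Regimen A: f = (1/2)^(33/32) ≈ 0.4893; Cmin,ss = (1101/9)·f/(1−f) ≈ 117.207 mcg/mL.
Regimen B: f = (1/2)^(122/32) ≈ 0.0712; Cmin,ss = (499/9)·f/(1−f) ≈ 4.250 mcg/mL.
Difference ≈ 117.207 − 4.250 ≈ 112.957 mcg/mL.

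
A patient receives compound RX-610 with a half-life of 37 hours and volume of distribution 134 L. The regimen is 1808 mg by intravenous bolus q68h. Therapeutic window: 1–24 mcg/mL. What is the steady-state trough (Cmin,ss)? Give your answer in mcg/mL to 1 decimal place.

k = ln2/t½ = ln2/37 ≈ 0.018734 h⁻¹; fraction remaining f = e^(−kτ) = e^(−0.018734×68) ≈ 0.2797.
At steady state, accumulation factor R = 1/(1 − e^(−kτ)) ≈ 1.3883.
Single-dose peak C₀ = D/Vd = 1808/134 ≈ 13.493 mcg/mL.
Steady-state peak Cmax,ss = C₀·R ≈ 13.493 × 1.3883 ≈ 18.732 mcg/mL.
Steady-state trough Cmin,ss = Cmax,ss·f ≈ 18.732 × 0.2797 ≈ 5.239 mcg/mL.
Trough 5.2 mcg/mL vs MEC 1 mcg/mL: adequate.

5.2 mcg/mL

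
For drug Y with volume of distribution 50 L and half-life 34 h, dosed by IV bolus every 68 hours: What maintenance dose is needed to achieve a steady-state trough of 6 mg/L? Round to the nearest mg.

τ/t½ = 68/34 ≈ 2, so f = (1/2)^(68/34) ≈ 0.250000.
Cmin,ss = (D/Vd)·f/(1−f), so D = Cmin,ss·Vd·(1−f)/f.
D = 6 × 50 × (1−f)/f ≈ 6 × 50 × 3.00000 ≈ 900.00 mg.

900 mg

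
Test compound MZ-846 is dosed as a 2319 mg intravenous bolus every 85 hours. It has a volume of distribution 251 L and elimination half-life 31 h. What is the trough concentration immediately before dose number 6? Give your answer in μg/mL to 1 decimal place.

1.6 μg/mL

f = (1/2)^(τ/t½) = (1/2)^(85/31) ≈ 0.1495.
C₀ = D/Vd = 2319/251 ≈ 9.239 μg/mL.
Before the 6th dose, 5 doses have been given. Superposition: Cmin = C₀·(f + f² + … + f^5).
≈ 9.239 × (0.1495 + 0.0224 + 0.0033 + 0.0005 + 0.0001) ≈ 9.239 × 0.1758 ≈ 1.624 μg/mL.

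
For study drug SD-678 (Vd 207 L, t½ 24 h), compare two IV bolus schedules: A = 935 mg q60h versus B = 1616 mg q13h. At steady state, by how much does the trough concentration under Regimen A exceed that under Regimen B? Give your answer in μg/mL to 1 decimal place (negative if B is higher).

Regimen A: f = (1/2)^(60/24) ≈ 0.1768; Cmin,ss = (935/207)·f/(1−f) ≈ 0.970 μg/mL.
Regimen B: f = (1/2)^(13/24) ≈ 0.6870; Cmin,ss = (1616/207)·f/(1−f) ≈ 17.135 μg/mL.
Difference ≈ 0.970 − 17.135 ≈ -16.165 μg/mL.

-16.2 μg/mL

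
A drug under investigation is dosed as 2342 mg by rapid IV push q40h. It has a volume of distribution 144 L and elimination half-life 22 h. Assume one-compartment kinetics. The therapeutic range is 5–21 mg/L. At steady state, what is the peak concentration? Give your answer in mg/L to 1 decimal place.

22.7 mg/L

Over one 40-h interval, 40/22 ≈ 1.8182 half-lives elapse, leaving f ≈ 0.2836 of each dose.
At steady state, accumulation factor R = 1/(1 − e^(−kτ)) ≈ 1.3959.
Each bolus raises the concentration by D/Vd = 2342/144 ≈ 16.264 mg/L.
Cmax,ss = C₀/(1 − f) ≈ 16.264/0.7164 ≈ 22.702 mg/L.
Peak 22.7 mg/L vs MTC 21 mg/L: exceeds toxic threshold.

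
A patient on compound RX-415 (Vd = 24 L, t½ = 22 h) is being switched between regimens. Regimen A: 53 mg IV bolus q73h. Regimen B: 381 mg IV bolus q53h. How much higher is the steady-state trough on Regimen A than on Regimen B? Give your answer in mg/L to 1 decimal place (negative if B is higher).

-3.4 mg/L

Regimen A: f = (1/2)^(73/22) ≈ 0.1003; Cmin,ss = (53/24)·f/(1−f) ≈ 0.246 mg/L.
Regimen B: f = (1/2)^(53/22) ≈ 0.1883; Cmin,ss = (381/24)·f/(1−f) ≈ 3.683 mg/L.
Difference ≈ 0.246 − 3.683 ≈ -3.437 mg/L.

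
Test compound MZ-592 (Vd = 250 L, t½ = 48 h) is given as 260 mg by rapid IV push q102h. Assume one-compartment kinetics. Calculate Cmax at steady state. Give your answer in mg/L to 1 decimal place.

1.3 mg/L

τ/t½ = 102/48 ≈ 2.125, so fraction remaining f = (1/2)^(102/48) ≈ 0.2293.
Accumulation ratio R = 1/(1 − f) ≈ 1/0.7707 ≈ 1.2975.
Single-dose peak C₀ = D/Vd = 260/250 ≈ 1.040 mg/L.
Steady-state peak Cmax,ss = C₀·R ≈ 1.040 × 1.2975 ≈ 1.349 mg/L.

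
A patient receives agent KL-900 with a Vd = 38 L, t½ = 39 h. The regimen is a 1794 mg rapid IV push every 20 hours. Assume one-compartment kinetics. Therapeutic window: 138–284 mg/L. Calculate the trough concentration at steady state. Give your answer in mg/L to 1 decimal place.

110.6 mg/L

Over one 20-h interval, 20/39 ≈ 0.51282 half-lives elapse, leaving f ≈ 0.7009 of each dose.
At steady state, accumulation factor R = 1/(1 − e^(−kτ)) ≈ 3.3434.
Each bolus raises the concentration by D/Vd = 1794/38 ≈ 47.211 mg/L.
Cmax,ss = C₀/(1 − f) ≈ 47.211/0.2991 ≈ 157.844 mg/L.
Steady-state trough Cmin,ss = Cmax,ss·f ≈ 157.844 × 0.7009 ≈ 110.633 mg/L.
Trough 110.6 mg/L vs MEC 138 mg/L: subtherapeutic.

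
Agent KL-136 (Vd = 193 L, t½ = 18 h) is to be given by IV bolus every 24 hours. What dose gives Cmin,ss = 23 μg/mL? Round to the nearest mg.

τ/t½ = 24/18 ≈ 1.3333, so f = (1/2)^(24/18) ≈ 0.396850.
Cmin,ss = (D/Vd)·f/(1−f), so D = Cmin,ss·Vd·(1−f)/f.
D = 23 × 193 × (1−f)/f ≈ 23 × 193 × 1.51984 ≈ 6746.57 mg.

6747 mg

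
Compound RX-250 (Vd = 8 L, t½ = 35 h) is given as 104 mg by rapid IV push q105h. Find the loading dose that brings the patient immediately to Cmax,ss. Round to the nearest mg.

119 mg

f = (1/2)^(105/35) ≈ 0.125000; accumulation ratio R = 1/(1−f) ≈ 1.14286.
Loading dose to hit Cmax,ss on first dose: D_load = D_maint·R ≈ 104 × 1.14286 ≈ 118.86 mg.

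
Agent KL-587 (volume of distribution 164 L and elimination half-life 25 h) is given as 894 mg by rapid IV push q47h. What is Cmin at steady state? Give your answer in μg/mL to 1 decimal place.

2.0 μg/mL

Over one 47-h interval, 47/25 ≈ 1.88 half-lives elapse, leaving f ≈ 0.2717 of each dose.
Single-dose peak C₀ = D/Vd = 894/164 ≈ 5.451 μg/mL.
Steady-state trough Cmin,ss = C₀·f/(1−f) ≈ 5.451 × 0.2717/0.7283 ≈ 2.034 μg/mL.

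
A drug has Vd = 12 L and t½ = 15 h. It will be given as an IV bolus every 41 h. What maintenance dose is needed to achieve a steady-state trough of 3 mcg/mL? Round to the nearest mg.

τ/t½ = 41/15 ≈ 2.7333, so f = (1/2)^(41/15) ≈ 0.150378.
Cmin,ss = (D/Vd)·f/(1−f), so D = Cmin,ss·Vd·(1−f)/f.
D = 3 × 12 × (1−f)/f ≈ 3 × 12 × 5.64991 ≈ 203.40 mg.

203 mg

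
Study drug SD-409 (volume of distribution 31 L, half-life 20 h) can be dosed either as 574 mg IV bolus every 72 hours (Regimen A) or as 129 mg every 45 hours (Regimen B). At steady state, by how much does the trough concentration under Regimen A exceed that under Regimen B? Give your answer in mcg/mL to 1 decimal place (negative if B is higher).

Regimen A: f = (1/2)^(72/20) ≈ 0.0825; Cmin,ss = (574/31)·f/(1−f) ≈ 1.665 mcg/mL.
Regimen B: f = (1/2)^(45/20) ≈ 0.2102; Cmin,ss = (129/31)·f/(1−f) ≈ 1.107 mcg/mL.
Difference ≈ 1.665 − 1.107 ≈ 0.558 mcg/mL.

0.6 mcg/mL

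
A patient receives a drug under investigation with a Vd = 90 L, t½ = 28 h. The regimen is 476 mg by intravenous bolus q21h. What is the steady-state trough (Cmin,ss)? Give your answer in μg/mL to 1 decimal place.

Over one 21-h interval, 21/28 ≈ 0.75 half-lives elapse, leaving f ≈ 0.5946 of each dose.
At steady state, accumulation factor R = 1/(1 − e^(−kτ)) ≈ 2.4667.
Single-dose peak C₀ = D/Vd = 476/90 ≈ 5.289 μg/mL.
Cmax,ss = C₀/(1 − f) ≈ 5.289/0.4054 ≈ 13.046 μg/mL.
One interval later, Cmin,ss = Cmax,ss·e^(−kτ) ≈ 13.046 × 0.5946 ≈ 7.757 μg/mL.

7.8 μg/mL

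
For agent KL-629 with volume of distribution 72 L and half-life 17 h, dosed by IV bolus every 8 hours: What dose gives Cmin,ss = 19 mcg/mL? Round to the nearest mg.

528 mg

τ/t½ = 8/17 ≈ 0.47059, so f = (1/2)^(8/17) ≈ 0.721670.
Cmin,ss = (D/Vd)·f/(1−f), so D = Cmin,ss·Vd·(1−f)/f.
D = 19 × 72 × (1−f)/f ≈ 19 × 72 × 0.38567 ≈ 527.60 mg.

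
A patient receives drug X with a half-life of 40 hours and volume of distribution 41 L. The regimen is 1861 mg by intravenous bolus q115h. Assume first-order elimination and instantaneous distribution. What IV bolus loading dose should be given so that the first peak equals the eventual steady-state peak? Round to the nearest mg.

f = (1/2)^(115/40) ≈ 0.136313; accumulation ratio R = 1/(1−f) ≈ 1.15783.
Loading dose to hit Cmax,ss on first dose: D_load = D_maint·R ≈ 1861 × 1.15783 ≈ 2154.72 mg.

2155 mg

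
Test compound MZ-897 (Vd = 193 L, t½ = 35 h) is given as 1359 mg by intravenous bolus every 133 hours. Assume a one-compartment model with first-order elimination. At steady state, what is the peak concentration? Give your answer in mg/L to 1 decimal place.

τ/t½ = 133/35 ≈ 3.8, so fraction remaining f = (1/2)^(133/35) ≈ 0.0718.
At steady state, accumulation factor R = 1/(1 − e^(−kτ)) ≈ 1.0774.
Single-dose peak C₀ = D/Vd = 1359/193 ≈ 7.041 mg/L.
Cmax,ss = C₀/(1 − f) ≈ 7.041/0.9282 ≈ 7.586 mg/L.

7.6 mg/L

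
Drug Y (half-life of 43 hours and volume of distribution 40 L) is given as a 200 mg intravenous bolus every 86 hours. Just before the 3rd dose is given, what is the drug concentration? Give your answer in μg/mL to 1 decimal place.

f = (1/2)^(τ/t½) = (1/2)^(86/43) ≈ 0.2500.
C₀ = D/Vd = 200/40 ≈ 5.000 μg/mL.
Before the 3rd dose, 2 doses have been given. Superposition: Cmin = C₀·(f + f²).
≈ 5.000 × (0.2500 + 0.0625) ≈ 5.000 × 0.3125 ≈ 1.562 μg/mL.

1.6 μg/mL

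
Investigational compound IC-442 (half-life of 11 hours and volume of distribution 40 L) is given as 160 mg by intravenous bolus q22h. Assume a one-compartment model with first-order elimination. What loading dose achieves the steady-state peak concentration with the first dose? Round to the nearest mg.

f = (1/2)^(22/11) ≈ 0.250000; accumulation ratio R = 1/(1−f) ≈ 1.33333.
Loading dose to hit Cmax,ss on first dose: D_load = D_maint·R ≈ 160 × 1.33333 ≈ 213.33 mg.

213 mg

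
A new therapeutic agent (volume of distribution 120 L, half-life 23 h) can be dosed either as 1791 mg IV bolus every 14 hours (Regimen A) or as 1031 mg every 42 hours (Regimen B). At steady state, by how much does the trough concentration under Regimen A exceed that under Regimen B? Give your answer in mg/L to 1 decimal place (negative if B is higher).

25.1 mg/L

Regimen A: f = (1/2)^(14/23) ≈ 0.6558; Cmin,ss = (1791/120)·f/(1−f) ≈ 28.436 mg/L.
Regimen B: f = (1/2)^(42/23) ≈ 0.2820; Cmin,ss = (1031/120)·f/(1−f) ≈ 3.374 mg/L.
Difference ≈ 28.436 − 3.374 ≈ 25.062 mg/L.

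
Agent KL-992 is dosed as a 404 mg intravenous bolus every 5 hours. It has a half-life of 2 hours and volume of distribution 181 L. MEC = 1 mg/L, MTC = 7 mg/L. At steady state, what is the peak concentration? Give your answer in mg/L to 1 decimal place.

k = ln2/t½ = ln2/2 ≈ 0.346574 h⁻¹; fraction remaining f = e^(−kτ) = e^(−0.346574×5) ≈ 0.1768.
Accumulation ratio R = 1/(1 − f) ≈ 1/0.8232 ≈ 1.2148.
Single-dose peak C₀ = D/Vd = 404/181 ≈ 2.232 mg/L.
Cmax,ss = C₀/(1 − f) ≈ 2.232/0.8232 ≈ 2.711 mg/L.
Peak 2.7 mg/L vs MTC 7 mg/L: below toxic threshold.

2.7 mg/L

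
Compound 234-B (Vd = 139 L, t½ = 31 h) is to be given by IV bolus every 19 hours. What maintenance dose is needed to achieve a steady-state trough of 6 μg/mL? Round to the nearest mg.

441 mg

τ/t½ = 19/31 ≈ 0.6129, so f = (1/2)^(19/31) ≈ 0.653880.
Cmin,ss = (D/Vd)·f/(1−f), so D = Cmin,ss·Vd·(1−f)/f.
D = 6 × 139 × (1−f)/f ≈ 6 × 139 × 0.52933 ≈ 441.46 mg.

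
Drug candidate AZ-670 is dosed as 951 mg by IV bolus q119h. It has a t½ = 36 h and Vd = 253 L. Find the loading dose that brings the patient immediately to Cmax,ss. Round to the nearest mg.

1058 mg

f = (1/2)^(119/36) ≈ 0.101141; accumulation ratio R = 1/(1−f) ≈ 1.11252.
Loading dose to hit Cmax,ss on first dose: D_load = D_maint·R ≈ 951 × 1.11252 ≈ 1058.01 mg.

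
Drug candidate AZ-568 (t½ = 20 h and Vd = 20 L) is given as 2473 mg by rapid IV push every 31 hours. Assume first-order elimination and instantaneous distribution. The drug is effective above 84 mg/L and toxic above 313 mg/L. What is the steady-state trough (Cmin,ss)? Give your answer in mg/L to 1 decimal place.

64.1 mg/L

τ/t½ = 31/20 ≈ 1.55, so fraction remaining f = (1/2)^(31/20) ≈ 0.3415.
Each bolus raises the concentration by D/Vd = 2473/20 ≈ 123.650 mg/L.
Steady-state trough Cmin,ss = C₀·f/(1−f) ≈ 123.650 × 0.3415/0.6585 ≈ 64.125 mg/L.
Trough 64.1 mg/L vs MEC 84 mg/L: subtherapeutic.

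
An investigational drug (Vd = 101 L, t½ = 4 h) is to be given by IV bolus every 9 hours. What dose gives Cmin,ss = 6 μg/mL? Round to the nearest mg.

2277 mg

τ/t½ = 9/4 ≈ 2.25, so f = (1/2)^(9/4) ≈ 0.210224.
Cmin,ss = (D/Vd)·f/(1−f), so D = Cmin,ss·Vd·(1−f)/f.
D = 6 × 101 × (1−f)/f ≈ 6 × 101 × 3.75683 ≈ 2276.64 mg.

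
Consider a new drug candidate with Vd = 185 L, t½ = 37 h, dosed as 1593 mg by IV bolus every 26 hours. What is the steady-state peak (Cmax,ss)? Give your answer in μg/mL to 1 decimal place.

22.3 μg/mL

Over one 26-h interval, 26/37 ≈ 0.7027 half-lives elapse, leaving f ≈ 0.6144 of each dose.
At steady state, accumulation factor R = 1/(1 − e^(−kτ)) ≈ 2.5934.
Each bolus raises the concentration by D/Vd = 1593/185 ≈ 8.611 μg/mL.
Cmax,ss = C₀/(1 − f) ≈ 8.611/0.3856 ≈ 22.331 μg/mL.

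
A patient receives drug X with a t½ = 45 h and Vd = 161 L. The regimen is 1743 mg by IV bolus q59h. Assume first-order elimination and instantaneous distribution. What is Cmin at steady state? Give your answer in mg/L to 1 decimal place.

k = ln2/t½ = ln2/45 ≈ 0.015403 h⁻¹; fraction remaining f = e^(−kτ) = e^(−0.015403×59) ≈ 0.4030.
At steady state, accumulation factor R = 1/(1 − e^(−kτ)) ≈ 1.6750.
Single-dose peak C₀ = D/Vd = 1743/161 ≈ 10.826 mg/L.
Cmax,ss = C₀/(1 − f) ≈ 10.826/0.5970 ≈ 18.134 mg/L.
One interval later, Cmin,ss = Cmax,ss·e^(−kτ) ≈ 18.134 × 0.4030 ≈ 7.308 mg/L.

7.3 mg/L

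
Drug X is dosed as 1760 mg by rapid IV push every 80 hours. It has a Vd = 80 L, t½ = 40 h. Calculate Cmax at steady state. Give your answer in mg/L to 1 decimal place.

τ = 80 h = 2 half-lives, so f = (1/2)^2 = 0.25.
Accumulation ratio R = 1/(1 − f) = 1/0.75 = 4/3.
Single-dose peak C₀ = D/Vd = 1760/80 = 22 mg/L.
Steady-state peak Cmax,ss = C₀·R = 22 × 4/3 ≈ 29.333 mg/L.

29.3 mg/L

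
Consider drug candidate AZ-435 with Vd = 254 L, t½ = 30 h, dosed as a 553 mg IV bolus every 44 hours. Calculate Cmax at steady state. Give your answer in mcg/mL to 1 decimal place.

3.4 mcg/mL

τ/t½ = 44/30 ≈ 1.4667, so fraction remaining f = (1/2)^(44/30) ≈ 0.3618.
At steady state, accumulation factor R = 1/(1 − e^(−kτ)) ≈ 1.5669.
Single-dose peak C₀ = D/Vd = 553/254 ≈ 2.177 mcg/mL.
Steady-state peak Cmax,ss = C₀·R ≈ 2.177 × 1.5669 ≈ 3.411 mcg/mL.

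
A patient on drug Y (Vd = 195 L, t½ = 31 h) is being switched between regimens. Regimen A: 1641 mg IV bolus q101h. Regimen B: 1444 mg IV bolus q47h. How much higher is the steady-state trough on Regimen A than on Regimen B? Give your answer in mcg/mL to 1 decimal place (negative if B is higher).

Regimen A: f = (1/2)^(101/31) ≈ 0.1045; Cmin,ss = (1641/195)·f/(1−f) ≈ 0.982 mcg/mL.
Regimen B: f = (1/2)^(47/31) ≈ 0.3496; Cmin,ss = (1444/195)·f/(1−f) ≈ 3.980 mcg/mL.
Difference ≈ 0.982 − 3.980 ≈ -2.998 mcg/mL.

-3.0 mcg/mL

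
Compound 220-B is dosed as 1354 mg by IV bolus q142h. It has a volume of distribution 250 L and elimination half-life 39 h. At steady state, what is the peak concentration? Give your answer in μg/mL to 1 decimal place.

5.9 μg/mL

Over one 142-h interval, 142/39 ≈ 3.641 half-lives elapse, leaving f ≈ 0.0802 of each dose.
Accumulation ratio R = 1/(1 − f) ≈ 1/0.9198 ≈ 1.0872.
Single-dose peak C₀ = D/Vd = 1354/250 ≈ 5.416 μg/mL.
Steady-state peak Cmax,ss = C₀·R ≈ 5.416 × 1.0872 ≈ 5.888 μg/mL.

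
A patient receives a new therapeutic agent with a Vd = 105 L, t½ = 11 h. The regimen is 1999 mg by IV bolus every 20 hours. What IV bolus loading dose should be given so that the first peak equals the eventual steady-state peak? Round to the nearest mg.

f = (1/2)^(20/11) ≈ 0.283578; accumulation ratio R = 1/(1−f) ≈ 1.39583.
Loading dose to hit Cmax,ss on first dose: D_load = D_maint·R ≈ 1999 × 1.39583 ≈ 2790.26 mg.

2790 mg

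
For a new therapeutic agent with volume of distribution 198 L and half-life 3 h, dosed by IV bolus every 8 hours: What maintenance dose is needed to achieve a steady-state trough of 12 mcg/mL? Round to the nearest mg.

τ/t½ = 8/3 ≈ 2.6667, so f = (1/2)^(8/3) ≈ 0.157490.
Cmin,ss = (D/Vd)·f/(1−f), so D = Cmin,ss·Vd·(1−f)/f.
D = 12 × 198 × (1−f)/f ≈ 12 × 198 × 5.34961 ≈ 12710.67 mg.

12711 mg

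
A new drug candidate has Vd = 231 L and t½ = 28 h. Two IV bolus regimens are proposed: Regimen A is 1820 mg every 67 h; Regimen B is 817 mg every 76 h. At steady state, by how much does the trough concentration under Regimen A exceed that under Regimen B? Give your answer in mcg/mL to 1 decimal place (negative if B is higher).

1.2 mcg/mL

Regimen A: f = (1/2)^(67/28) ≈ 0.1904; Cmin,ss = (1820/231)·f/(1−f) ≈ 1.853 mcg/mL.
Regimen B: f = (1/2)^(76/28) ≈ 0.1524; Cmin,ss = (817/231)·f/(1−f) ≈ 0.636 mcg/mL.
Difference ≈ 1.853 − 0.636 ≈ 1.217 mcg/mL.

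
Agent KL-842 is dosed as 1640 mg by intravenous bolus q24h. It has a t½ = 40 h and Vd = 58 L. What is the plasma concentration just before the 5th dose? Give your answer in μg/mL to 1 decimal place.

44.4 μg/mL

f = (1/2)^(τ/t½) = (1/2)^(24/40) ≈ 0.6598.
C₀ = D/Vd = 1640/58 ≈ 28.276 μg/mL.
Before the 5th dose, 4 doses have been given. Superposition: Cmin = C₀·(f + f² + … + f^4).
≈ 28.276 × (0.6598 + 0.4353 + 0.2872 + 0.1895) ≈ 28.276 × 1.5718 ≈ 44.444 μg/mL.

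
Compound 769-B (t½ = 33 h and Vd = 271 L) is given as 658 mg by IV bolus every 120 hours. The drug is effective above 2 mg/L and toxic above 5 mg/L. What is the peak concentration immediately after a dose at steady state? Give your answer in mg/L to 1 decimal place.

Over one 120-h interval, 120/33 ≈ 3.6364 half-lives elapse, leaving f ≈ 0.0804 of each dose.
At steady state, accumulation factor R = 1/(1 − e^(−kτ)) ≈ 1.0874.
Single-dose peak C₀ = D/Vd = 658/271 ≈ 2.428 mg/L.
Steady-state peak Cmax,ss = C₀·R ≈ 2.428 × 1.0874 ≈ 2.640 mg/L.
Peak 2.6 mg/L vs MTC 5 mg/L: below toxic threshold.

2.6 mg/L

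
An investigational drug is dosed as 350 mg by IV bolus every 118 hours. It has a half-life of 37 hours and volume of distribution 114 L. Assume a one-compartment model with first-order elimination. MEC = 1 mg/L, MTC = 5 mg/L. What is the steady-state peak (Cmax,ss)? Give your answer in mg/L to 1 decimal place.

Over one 118-h interval, 118/37 ≈ 3.1892 half-lives elapse, leaving f ≈ 0.1096 of each dose.
Accumulation ratio R = 1/(1 − f) ≈ 1/0.8904 ≈ 1.1231.
Single-dose peak C₀ = D/Vd = 350/114 ≈ 3.070 mg/L.
Steady-state peak Cmax,ss = C₀·R ≈ 3.070 × 1.1231 ≈ 3.448 mg/L.
Peak 3.4 mg/L vs MTC 5 mg/L: below toxic threshold.

3.4 mg/L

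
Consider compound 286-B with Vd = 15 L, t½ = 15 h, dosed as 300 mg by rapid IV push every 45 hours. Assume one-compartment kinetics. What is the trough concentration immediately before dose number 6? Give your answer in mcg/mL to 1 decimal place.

f = (1/2)^(τ/t½) = (1/2)^(45/15) ≈ 0.1250.
C₀ = D/Vd = 300/15 ≈ 20.000 mcg/mL.
Before the 6th dose, 5 doses have been given. Superposition: Cmin = C₀·(f + f² + … + f^5).
≈ 20.000 × (0.1250 + 0.0156 + 0.0020 + 0.0002 + 0.0000) ≈ 20.000 × 0.1428 ≈ 2.856 mcg/mL.

2.9 mcg/mL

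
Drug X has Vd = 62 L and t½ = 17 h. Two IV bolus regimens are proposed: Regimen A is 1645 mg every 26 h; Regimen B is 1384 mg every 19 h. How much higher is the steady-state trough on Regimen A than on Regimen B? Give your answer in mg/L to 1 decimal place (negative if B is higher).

-5.0 mg/L

Regimen A: f = (1/2)^(26/17) ≈ 0.3464; Cmin,ss = (1645/62)·f/(1−f) ≈ 14.062 mg/L.
Regimen B: f = (1/2)^(19/17) ≈ 0.4608; Cmin,ss = (1384/62)·f/(1−f) ≈ 19.077 mg/L.
Difference ≈ 14.062 − 19.077 ≈ -5.015 mg/L.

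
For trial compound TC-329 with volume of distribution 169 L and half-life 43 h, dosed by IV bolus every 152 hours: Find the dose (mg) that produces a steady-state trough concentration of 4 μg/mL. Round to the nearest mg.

τ/t½ = 152/43 ≈ 3.5349, so f = (1/2)^(152/43) ≈ 0.086277.
Cmin,ss = (D/Vd)·f/(1−f), so D = Cmin,ss·Vd·(1−f)/f.
D = 4 × 169 × (1−f)/f ≈ 4 × 169 × 10.59057 ≈ 7159.23 mg.

7159 mg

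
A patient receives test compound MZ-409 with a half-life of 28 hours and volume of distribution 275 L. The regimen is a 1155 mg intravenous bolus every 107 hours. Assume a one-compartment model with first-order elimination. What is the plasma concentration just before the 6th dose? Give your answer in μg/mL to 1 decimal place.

0.3 μg/mL

f = (1/2)^(τ/t½) = (1/2)^(107/28) ≈ 0.0707.
C₀ = D/Vd = 1155/275 ≈ 4.200 μg/mL.
Before the 6th dose, 5 doses have been given. Superposition: Cmin = C₀·(f + f² + … + f^5).
≈ 4.200 × (0.0707 + 0.0050 + 0.0004 + 0.0000 + 0.0000) ≈ 4.200 × 0.0761 ≈ 0.320 μg/mL.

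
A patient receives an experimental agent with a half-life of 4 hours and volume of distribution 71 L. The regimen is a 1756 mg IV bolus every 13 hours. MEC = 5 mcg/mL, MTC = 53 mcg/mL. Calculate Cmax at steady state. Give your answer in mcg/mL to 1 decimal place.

27.6 mcg/mL

k = ln2/t½ = ln2/4 ≈ 0.173287 h⁻¹; fraction remaining f = e^(−kτ) = e^(−0.173287×13) ≈ 0.1051.
At steady state, accumulation factor R = 1/(1 − e^(−kτ)) ≈ 1.1174.
Single-dose peak C₀ = D/Vd = 1756/71 ≈ 24.732 mcg/mL.
Steady-state peak Cmax,ss = C₀·R ≈ 24.732 × 1.1174 ≈ 27.636 mcg/mL.
Peak 27.6 mcg/mL vs MTC 53 mcg/mL: below toxic threshold.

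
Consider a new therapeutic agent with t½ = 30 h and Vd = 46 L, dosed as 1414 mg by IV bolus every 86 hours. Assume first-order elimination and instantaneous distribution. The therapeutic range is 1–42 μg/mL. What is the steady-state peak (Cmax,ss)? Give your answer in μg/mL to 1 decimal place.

35.6 μg/mL

Over one 86-h interval, 86/30 ≈ 2.8667 half-lives elapse, leaving f ≈ 0.1371 of each dose.
Accumulation ratio R = 1/(1 − f) ≈ 1/0.8629 ≈ 1.1589.
Each bolus raises the concentration by D/Vd = 1414/46 ≈ 30.739 μg/mL.
Steady-state peak Cmax,ss = C₀·R ≈ 30.739 × 1.1589 ≈ 35.623 μg/mL.
Peak 35.6 μg/mL vs MTC 42 μg/mL: below toxic threshold.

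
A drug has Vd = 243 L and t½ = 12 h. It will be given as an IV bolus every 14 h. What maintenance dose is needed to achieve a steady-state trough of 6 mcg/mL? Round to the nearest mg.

τ/t½ = 14/12 ≈ 1.1667, so f = (1/2)^(14/12) ≈ 0.445449.
Cmin,ss = (D/Vd)·f/(1−f), so D = Cmin,ss·Vd·(1−f)/f.
D = 6 × 243 × (1−f)/f ≈ 6 × 243 × 1.24493 ≈ 1815.11 mg.

1815 mg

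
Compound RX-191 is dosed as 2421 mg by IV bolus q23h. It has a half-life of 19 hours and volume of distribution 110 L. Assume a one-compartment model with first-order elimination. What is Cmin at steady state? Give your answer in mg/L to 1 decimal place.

k = ln2/t½ = ln2/19 ≈ 0.036481 h⁻¹; fraction remaining f = e^(−kτ) = e^(−0.036481×23) ≈ 0.4321.
Accumulation ratio R = 1/(1 − f) ≈ 1/0.5679 ≈ 1.7609.
Single-dose peak C₀ = D/Vd = 2421/110 ≈ 22.009 mg/L.
Cmax,ss = C₀/(1 − f) ≈ 22.009/0.5679 ≈ 38.755 mg/L.
One interval later, Cmin,ss = Cmax,ss·e^(−kτ) ≈ 38.755 × 0.4321 ≈ 16.746 mg/L.

16.7 mg/L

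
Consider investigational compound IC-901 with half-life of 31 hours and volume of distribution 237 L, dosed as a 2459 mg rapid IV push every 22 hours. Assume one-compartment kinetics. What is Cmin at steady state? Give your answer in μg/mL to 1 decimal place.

Over one 22-h interval, 22/31 ≈ 0.70968 half-lives elapse, leaving f ≈ 0.6115 of each dose.
At steady state, accumulation factor R = 1/(1 − e^(−kτ)) ≈ 2.5740.
Each bolus raises the concentration by D/Vd = 2459/237 ≈ 10.376 μg/mL.
Cmax,ss = C₀/(1 − f) ≈ 10.376/0.3885 ≈ 26.708 μg/mL.
Steady-state trough Cmin,ss = Cmax,ss·f ≈ 26.708 × 0.6115 ≈ 16.332 μg/mL.

16.3 μg/mL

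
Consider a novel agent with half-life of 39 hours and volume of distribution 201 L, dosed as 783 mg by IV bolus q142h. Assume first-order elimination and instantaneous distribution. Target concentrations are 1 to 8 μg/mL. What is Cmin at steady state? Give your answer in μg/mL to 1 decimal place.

Over one 142-h interval, 142/39 ≈ 3.641 half-lives elapse, leaving f ≈ 0.0802 of each dose.
Accumulation ratio R = 1/(1 − f) ≈ 1/0.9198 ≈ 1.0872.
Single-dose peak C₀ = D/Vd = 783/201 ≈ 3.896 μg/mL.
Cmax,ss = C₀/(1 − f) ≈ 3.896/0.9198 ≈ 4.236 μg/mL.
Steady-state trough Cmin,ss = Cmax,ss·f ≈ 4.236 × 0.0802 ≈ 0.340 μg/mL.
Trough 0.3 μg/mL vs MEC 1 μg/mL: subtherapeutic.

0.3 μg/mL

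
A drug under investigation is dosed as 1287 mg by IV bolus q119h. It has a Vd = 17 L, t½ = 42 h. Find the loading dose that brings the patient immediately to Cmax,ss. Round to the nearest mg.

1497 mg

f = (1/2)^(119/42) ≈ 0.140308; accumulation ratio R = 1/(1−f) ≈ 1.16321.
Loading dose to hit Cmax,ss on first dose: D_load = D_maint·R ≈ 1287 × 1.16321 ≈ 1497.05 mg.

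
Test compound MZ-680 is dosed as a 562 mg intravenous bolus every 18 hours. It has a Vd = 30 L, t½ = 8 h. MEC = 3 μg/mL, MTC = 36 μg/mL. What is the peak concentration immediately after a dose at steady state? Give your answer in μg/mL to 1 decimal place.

23.7 μg/mL

k = ln2/t½ = ln2/8 ≈ 0.086643 h⁻¹; fraction remaining f = e^(−kτ) = e^(−0.086643×18) ≈ 0.2102.
At steady state, accumulation factor R = 1/(1 − e^(−kτ)) ≈ 1.2661.
Each bolus raises the concentration by D/Vd = 562/30 ≈ 18.733 μg/mL.
Cmax,ss = C₀/(1 − f) ≈ 18.733/0.7898 ≈ 23.719 μg/mL.
Peak 23.7 μg/mL vs MTC 36 μg/mL: below toxic threshold.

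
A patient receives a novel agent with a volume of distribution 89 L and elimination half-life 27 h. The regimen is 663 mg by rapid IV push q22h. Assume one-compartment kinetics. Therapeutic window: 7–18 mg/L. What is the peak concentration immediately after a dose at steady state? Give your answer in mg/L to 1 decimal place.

17.3 mg/L

Over one 22-h interval, 22/27 ≈ 0.81481 half-lives elapse, leaving f ≈ 0.5685 of each dose.
Accumulation ratio R = 1/(1 − f) ≈ 1/0.4315 ≈ 2.3175.
Single-dose peak C₀ = D/Vd = 663/89 ≈ 7.449 mg/L.
Steady-state peak Cmax,ss = C₀·R ≈ 7.449 × 2.3175 ≈ 17.263 mg/L.
Peak 17.3 mg/L vs MTC 18 mg/L: below toxic threshold.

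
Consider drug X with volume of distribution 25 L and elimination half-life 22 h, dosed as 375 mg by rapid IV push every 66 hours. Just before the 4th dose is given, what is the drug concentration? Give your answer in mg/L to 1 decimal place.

f = (1/2)^(τ/t½) = (1/2)^(66/22) ≈ 0.1250.
C₀ = D/Vd = 375/25 ≈ 15.000 mg/L.
Before the 4th dose, 3 doses have been given. Superposition: Cmin = C₀·(f + f² + … + f^3).
≈ 15.000 × (0.1250 + 0.0156 + 0.0020) ≈ 15.000 × 0.1426 ≈ 2.139 mg/L.

2.1 mg/L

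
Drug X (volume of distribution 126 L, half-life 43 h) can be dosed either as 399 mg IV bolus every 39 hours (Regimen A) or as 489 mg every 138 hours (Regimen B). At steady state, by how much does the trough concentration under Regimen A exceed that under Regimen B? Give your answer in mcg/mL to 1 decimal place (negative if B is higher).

3.1 mcg/mL

Regimen A: f = (1/2)^(39/43) ≈ 0.5333; Cmin,ss = (399/126)·f/(1−f) ≈ 3.619 mcg/mL.
Regimen B: f = (1/2)^(138/43) ≈ 0.1081; Cmin,ss = (489/126)·f/(1−f) ≈ 0.470 mcg/mL.
Difference ≈ 3.619 − 0.470 ≈ 3.149 mcg/mL.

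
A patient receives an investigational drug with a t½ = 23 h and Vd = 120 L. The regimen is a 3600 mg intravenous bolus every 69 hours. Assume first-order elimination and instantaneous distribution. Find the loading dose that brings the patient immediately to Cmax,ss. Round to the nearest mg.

f = (1/2)^(69/23) ≈ 0.125000; accumulation ratio R = 1/(1−f) ≈ 1.14286.
Loading dose to hit Cmax,ss on first dose: D_load = D_maint·R ≈ 3600 × 1.14286 ≈ 4114.30 mg.

4114 mg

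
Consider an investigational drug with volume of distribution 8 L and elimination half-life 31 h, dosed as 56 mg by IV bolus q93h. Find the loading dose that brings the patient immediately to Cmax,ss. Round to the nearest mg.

f = (1/2)^(93/31) ≈ 0.125000; accumulation ratio R = 1/(1−f) ≈ 1.14286.
Loading dose to hit Cmax,ss on first dose: D_load = D_maint·R ≈ 56 × 1.14286 ≈ 64.00 mg.

64 mg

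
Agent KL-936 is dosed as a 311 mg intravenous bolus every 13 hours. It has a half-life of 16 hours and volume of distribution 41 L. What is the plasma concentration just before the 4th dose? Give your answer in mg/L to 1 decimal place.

8.2 mg/L

f = (1/2)^(τ/t½) = (1/2)^(13/16) ≈ 0.5694.
C₀ = D/Vd = 311/41 ≈ 7.585 mg/L.
Before the 4th dose, 3 doses have been given. Superposition: Cmin = C₀·(f + f² + … + f^3).
≈ 7.585 × (0.5694 + 0.3242 + 0.1846) ≈ 7.585 × 1.0782 ≈ 8.178 mg/L.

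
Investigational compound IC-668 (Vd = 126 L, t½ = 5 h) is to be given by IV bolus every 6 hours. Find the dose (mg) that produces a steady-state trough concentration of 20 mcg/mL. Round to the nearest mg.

3269 mg

τ/t½ = 6/5 ≈ 1.2, so f = (1/2)^(6/5) ≈ 0.435275.
Cmin,ss = (D/Vd)·f/(1−f), so D = Cmin,ss·Vd·(1−f)/f.
D = 20 × 126 × (1−f)/f ≈ 20 × 126 × 1.29740 ≈ 3269.45 mg.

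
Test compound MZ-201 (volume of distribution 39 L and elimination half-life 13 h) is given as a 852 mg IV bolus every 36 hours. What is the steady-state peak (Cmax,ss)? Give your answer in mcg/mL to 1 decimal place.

25.6 mcg/mL

τ/t½ = 36/13 ≈ 2.7692, so fraction remaining f = (1/2)^(36/13) ≈ 0.1467.
Accumulation ratio R = 1/(1 − f) ≈ 1/0.8533 ≈ 1.1719.
Single-dose peak C₀ = D/Vd = 852/39 ≈ 21.846 mcg/mL.
Cmax,ss = C₀/(1 − f) ≈ 21.846/0.8533 ≈ 25.602 mcg/mL.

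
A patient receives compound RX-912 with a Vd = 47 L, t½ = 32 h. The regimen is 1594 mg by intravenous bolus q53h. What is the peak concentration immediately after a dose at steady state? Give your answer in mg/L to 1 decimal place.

49.7 mg/L

τ/t½ = 53/32 ≈ 1.6562, so fraction remaining f = (1/2)^(53/32) ≈ 0.3173.
Accumulation ratio R = 1/(1 − f) ≈ 1/0.6827 ≈ 1.4648.
Single-dose peak C₀ = D/Vd = 1594/47 ≈ 33.915 mg/L.
Cmax,ss = C₀/(1 − f) ≈ 33.915/0.6827 ≈ 49.678 mg/L.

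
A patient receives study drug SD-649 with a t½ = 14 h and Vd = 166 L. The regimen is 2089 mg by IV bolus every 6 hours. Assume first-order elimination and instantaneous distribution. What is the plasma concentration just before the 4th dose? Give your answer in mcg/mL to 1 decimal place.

f = (1/2)^(τ/t½) = (1/2)^(6/14) ≈ 0.7430.
C₀ = D/Vd = 2089/166 ≈ 12.584 mcg/mL.
Before the 4th dose, 3 doses have been given. Superposition: Cmin = C₀·(f + f² + … + f^3).
≈ 12.584 × (0.7430 + 0.5520 + 0.4102) ≈ 12.584 × 1.7052 ≈ 21.458 mcg/mL.

21.5 mcg/mL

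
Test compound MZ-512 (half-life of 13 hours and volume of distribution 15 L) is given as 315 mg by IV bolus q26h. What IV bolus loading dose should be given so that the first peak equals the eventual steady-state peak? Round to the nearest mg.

f = (1/2)^(26/13) ≈ 0.250000; accumulation ratio R = 1/(1−f) ≈ 1.33333.
Loading dose to hit Cmax,ss on first dose: D_load = D_maint·R ≈ 315 × 1.33333 ≈ 420.00 mg.

420 mg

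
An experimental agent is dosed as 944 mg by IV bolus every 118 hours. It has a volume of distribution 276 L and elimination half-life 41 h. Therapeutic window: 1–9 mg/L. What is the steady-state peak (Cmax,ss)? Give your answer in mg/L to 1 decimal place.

4.0 mg/L

Over one 118-h interval, 118/41 ≈ 2.878 half-lives elapse, leaving f ≈ 0.1360 of each dose.
At steady state, accumulation factor R = 1/(1 − e^(−kτ)) ≈ 1.1574.
Each bolus raises the concentration by D/Vd = 944/276 ≈ 3.420 mg/L.
Steady-state peak Cmax,ss = C₀·R ≈ 3.420 × 1.1574 ≈ 3.958 mg/L.
Peak 4.0 mg/L vs MTC 9 mg/L: below toxic threshold.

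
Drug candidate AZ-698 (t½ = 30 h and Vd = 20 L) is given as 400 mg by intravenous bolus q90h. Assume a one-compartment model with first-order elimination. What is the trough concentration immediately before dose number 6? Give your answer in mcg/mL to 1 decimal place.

2.9 mcg/mL

f = (1/2)^(τ/t½) = (1/2)^(90/30) ≈ 0.1250.
C₀ = D/Vd = 400/20 ≈ 20.000 mcg/mL.
Before the 6th dose, 5 doses have been given. Superposition: Cmin = C₀·(f + f² + … + f^5).
≈ 20.000 × (0.1250 + 0.0156 + 0.0020 + 0.0002 + 0.0000) ≈ 20.000 × 0.1428 ≈ 2.856 mcg/mL.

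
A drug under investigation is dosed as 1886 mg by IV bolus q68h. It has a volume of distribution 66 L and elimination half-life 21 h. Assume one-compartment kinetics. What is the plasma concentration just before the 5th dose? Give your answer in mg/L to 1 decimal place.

3.4 mg/L

f = (1/2)^(τ/t½) = (1/2)^(68/21) ≈ 0.1060.
C₀ = D/Vd = 1886/66 ≈ 28.576 mg/L.
Before the 5th dose, 4 doses have been given. Superposition: Cmin = C₀·(f + f² + … + f^4).
≈ 28.576 × (0.1060 + 0.0112 + 0.0012 + 0.0001) ≈ 28.576 × 0.1185 ≈ 3.386 mg/L.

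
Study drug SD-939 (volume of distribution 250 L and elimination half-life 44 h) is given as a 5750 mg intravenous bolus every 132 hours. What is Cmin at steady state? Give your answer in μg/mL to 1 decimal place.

The dosing interval is 3 half-lives, so f = 2^(−3) = 0.125.
Accumulation ratio R = 1/(1 − f) = 1/0.875 = 8/7.
Single-dose peak C₀ = D/Vd = 5750/250 = 23 μg/mL.
Steady-state peak Cmax,ss = C₀·R = 23 × 8/7 ≈ 26.286 μg/mL.
Steady-state trough Cmin,ss = Cmax,ss·f ≈ 26.286 × 0.125 ≈ 3.286 μg/mL.

3.3 μg/mL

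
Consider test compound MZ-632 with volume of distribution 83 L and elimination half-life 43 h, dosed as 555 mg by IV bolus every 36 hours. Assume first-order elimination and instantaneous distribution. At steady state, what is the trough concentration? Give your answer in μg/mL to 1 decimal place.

8.5 μg/mL

τ/t½ = 36/43 ≈ 0.83721, so fraction remaining f = (1/2)^(36/43) ≈ 0.5597.
At steady state, accumulation factor R = 1/(1 − e^(−kτ)) ≈ 2.2712.
Single-dose peak C₀ = D/Vd = 555/83 ≈ 6.687 μg/mL.
Cmax,ss = C₀/(1 − f) ≈ 6.687/0.4403 ≈ 15.187 μg/mL.
Steady-state trough Cmin,ss = Cmax,ss·f ≈ 15.187 × 0.5597 ≈ 8.500 μg/mL.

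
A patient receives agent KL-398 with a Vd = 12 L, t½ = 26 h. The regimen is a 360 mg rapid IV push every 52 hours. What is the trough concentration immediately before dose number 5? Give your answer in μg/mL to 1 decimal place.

f = (1/2)^(τ/t½) = (1/2)^(52/26) ≈ 0.2500.
C₀ = D/Vd = 360/12 ≈ 30.000 μg/mL.
Before the 5th dose, 4 doses have been given. Superposition: Cmin = C₀·(f + f² + … + f^4).
≈ 30.000 × (0.2500 + 0.0625 + 0.0156 + 0.0039) ≈ 30.000 × 0.3320 ≈ 9.960 μg/mL.

10.0 μg/mL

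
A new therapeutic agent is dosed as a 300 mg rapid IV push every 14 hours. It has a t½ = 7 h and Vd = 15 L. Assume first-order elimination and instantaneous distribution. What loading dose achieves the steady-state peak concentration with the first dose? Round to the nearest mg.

f = (1/2)^(14/7) ≈ 0.250000; accumulation ratio R = 1/(1−f) ≈ 1.33333.
Loading dose to hit Cmax,ss on first dose: D_load = D_maint·R ≈ 300 × 1.33333 ≈ 400.00 mg.

400 mg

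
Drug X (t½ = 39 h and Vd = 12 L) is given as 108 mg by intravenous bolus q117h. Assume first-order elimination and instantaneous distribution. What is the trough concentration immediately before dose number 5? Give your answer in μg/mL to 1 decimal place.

1.3 μg/mL

f = (1/2)^(τ/t½) = (1/2)^(117/39) ≈ 0.1250.
C₀ = D/Vd = 108/12 ≈ 9.000 μg/mL.
Before the 5th dose, 4 doses have been given. Superposition: Cmin = C₀·(f + f² + … + f^4).
≈ 9.000 × (0.1250 + 0.0156 + 0.0020 + 0.0002) ≈ 9.000 × 0.1428 ≈ 1.285 μg/mL.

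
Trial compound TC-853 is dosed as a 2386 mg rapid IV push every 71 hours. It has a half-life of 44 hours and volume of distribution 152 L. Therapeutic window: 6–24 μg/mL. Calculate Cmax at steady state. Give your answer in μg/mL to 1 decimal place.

23.3 μg/mL

τ/t½ = 71/44 ≈ 1.6136, so fraction remaining f = (1/2)^(71/44) ≈ 0.3268.
Accumulation ratio R = 1/(1 − f) ≈ 1/0.6732 ≈ 1.4854.
Single-dose peak C₀ = D/Vd = 2386/152 ≈ 15.697 μg/mL.
Cmax,ss = C₀/(1 − f) ≈ 15.697/0.6732 ≈ 23.317 μg/mL.
Peak 23.3 μg/mL vs MTC 24 μg/mL: below toxic threshold.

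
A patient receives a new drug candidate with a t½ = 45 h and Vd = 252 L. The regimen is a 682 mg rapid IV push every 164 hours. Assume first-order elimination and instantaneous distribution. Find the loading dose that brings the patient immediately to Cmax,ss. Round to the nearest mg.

741 mg

f = (1/2)^(164/45) ≈ 0.079967; accumulation ratio R = 1/(1−f) ≈ 1.08692.
Loading dose to hit Cmax,ss on first dose: D_load = D_maint·R ≈ 682 × 1.08692 ≈ 741.28 mg.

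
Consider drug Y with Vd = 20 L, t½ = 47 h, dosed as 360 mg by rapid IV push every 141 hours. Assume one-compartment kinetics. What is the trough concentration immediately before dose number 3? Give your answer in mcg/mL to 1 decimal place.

f = (1/2)^(τ/t½) = (1/2)^(141/47) ≈ 0.1250.
C₀ = D/Vd = 360/20 ≈ 18.000 mcg/mL.
Before the 3rd dose, 2 doses have been given. Superposition: Cmin = C₀·(f + f²).
≈ 18.000 × (0.1250 + 0.0156) ≈ 18.000 × 0.1406 ≈ 2.531 mcg/mL.

2.5 mcg/mL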